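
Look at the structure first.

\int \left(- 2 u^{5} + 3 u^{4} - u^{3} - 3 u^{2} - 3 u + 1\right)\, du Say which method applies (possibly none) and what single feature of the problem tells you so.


Diagnosis: no special technique — nothing composite, nothing rational, nothing trigonometric — each constant-multiple power of u integrates by the power rule alone.


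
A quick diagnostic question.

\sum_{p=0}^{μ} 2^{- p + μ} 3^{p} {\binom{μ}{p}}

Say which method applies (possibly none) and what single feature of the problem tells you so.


Verdict: the binomial theorem — terms weighting {\binom{μ}{p}} against matched powers of 3 and 2 reassemble into (3 + 2)^μ by the binomial theorem.


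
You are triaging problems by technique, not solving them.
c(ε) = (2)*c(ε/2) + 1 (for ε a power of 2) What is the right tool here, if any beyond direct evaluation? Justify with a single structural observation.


Diagnosis: the master substitution — the index is divided (ε/2), not shifted — substitute ε = 2^m to straighten it into a shift recurrence.


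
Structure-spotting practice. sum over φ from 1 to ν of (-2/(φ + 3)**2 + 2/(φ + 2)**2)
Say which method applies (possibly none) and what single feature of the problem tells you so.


Technique: telescoping — spot the paired structure — each term adds 2/(φ + 2)**2 and subtracts its successor value, which the next term restores: the definition of a telescoping chain.


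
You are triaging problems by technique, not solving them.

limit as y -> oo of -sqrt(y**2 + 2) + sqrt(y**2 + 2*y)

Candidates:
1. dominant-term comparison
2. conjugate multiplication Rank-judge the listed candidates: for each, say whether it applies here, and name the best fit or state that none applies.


Diagnosis: conjugate multiplication — this difference gives up after one conjugate multiplication — the radical structure cancels against its conjugate.
- dominant-term comparison: leading-power comparison does not apply to this form.
- conjugate multiplication: yes, a natural case for it.


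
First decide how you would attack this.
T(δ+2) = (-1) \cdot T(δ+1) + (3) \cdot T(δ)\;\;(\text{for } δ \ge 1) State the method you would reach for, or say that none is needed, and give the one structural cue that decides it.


Best approach: the characteristic-root method — the recurrence is linear and homogeneous with constant coefficients, so the ansatz r^δ turns it into a polynomial equation for r.


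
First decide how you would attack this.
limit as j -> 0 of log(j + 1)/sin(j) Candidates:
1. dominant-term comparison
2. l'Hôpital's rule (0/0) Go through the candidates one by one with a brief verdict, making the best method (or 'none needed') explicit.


Verdict: l'Hôpital's rule (0/0) — both numerator and denominator vanish at 0: the genuine 0/0 indeterminate that l'Hôpital exists for. Known elementary limits would finish this too — the rule just bypasses the case analysis.
- dominant-term comparison — this limit is not decided by comparing leading-term growth at infinity.
- l'Hôpital's rule (0/0) — yes, a natural case for it.


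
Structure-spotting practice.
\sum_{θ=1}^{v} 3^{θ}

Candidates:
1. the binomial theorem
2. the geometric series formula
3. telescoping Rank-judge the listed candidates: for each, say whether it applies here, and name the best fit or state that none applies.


Diagnosis: the geometric series formula — each summand is the previous one scaled by 3; that constant multiplier is itself the geometric structure.
- the binomial theorem — no binomial coefficients pair with matched powers.
- the geometric series formula — applies; the problem has the shape this method handles.
- telescoping: computed from the summand as displayed, the partial sums build up without the pairwise collapse telescoping exploits.


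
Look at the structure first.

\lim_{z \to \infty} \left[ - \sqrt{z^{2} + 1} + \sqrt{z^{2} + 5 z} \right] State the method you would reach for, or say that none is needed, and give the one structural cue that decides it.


Verdict: conjugate multiplication — this difference gives up after one conjugate multiplication — the radical structure cancels against its conjugate.


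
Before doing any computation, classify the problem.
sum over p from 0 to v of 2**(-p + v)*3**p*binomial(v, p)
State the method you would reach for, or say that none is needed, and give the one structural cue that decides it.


Method: the binomial theorem — the binomial coefficients weight matched powers of 3 and 2, which is exactly the expansion of a binomial power.


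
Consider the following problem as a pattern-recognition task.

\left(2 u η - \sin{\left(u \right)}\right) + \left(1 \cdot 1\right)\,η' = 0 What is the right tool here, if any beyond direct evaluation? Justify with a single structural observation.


Diagnosis: a linear integrating factor — η appears only to the first power with coefficient 2 u — the classic integrating-factor setup.


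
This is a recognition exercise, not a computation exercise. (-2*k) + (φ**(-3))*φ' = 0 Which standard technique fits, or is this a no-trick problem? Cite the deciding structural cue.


Technique: separation of variables — separating collects all φ-dependence with the derivative and leaves all k-dependence opposite: variables separate. The equation is exact as it stands too — a potential function exists — though separation reads the split structure directly.


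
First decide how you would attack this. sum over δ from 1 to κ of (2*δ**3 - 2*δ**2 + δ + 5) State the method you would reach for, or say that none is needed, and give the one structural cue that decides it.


Method: no special technique — with only polynomial terms in δ present, the classical sum-of-powers identities are all you need.


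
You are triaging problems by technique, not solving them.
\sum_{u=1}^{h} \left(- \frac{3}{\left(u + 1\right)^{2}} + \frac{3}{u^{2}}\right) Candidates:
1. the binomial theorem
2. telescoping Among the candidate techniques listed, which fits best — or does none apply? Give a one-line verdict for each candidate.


Technique: telescoping — write out three consecutive terms and watch the interior cancel: the advanced copy one term subtracts reappears as the very next term's leading piece, pair after pair.
- the binomial theorem: the summand does not match any term pattern of an expanded binomial power.
- telescoping: applicable, and directly so.


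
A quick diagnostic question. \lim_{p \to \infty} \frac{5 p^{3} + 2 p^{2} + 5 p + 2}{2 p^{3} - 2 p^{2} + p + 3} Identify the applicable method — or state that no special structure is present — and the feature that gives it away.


Verdict: dominant-term comparison — at large p only the top-degree terms survive; compare the leading terms and the limit falls out. Viewed as a single quotient this is an ∞/∞ form — an at-infinity application of l'Hôpital's rule would also resolve it; comparing leading growth reads the answer without differentiating.


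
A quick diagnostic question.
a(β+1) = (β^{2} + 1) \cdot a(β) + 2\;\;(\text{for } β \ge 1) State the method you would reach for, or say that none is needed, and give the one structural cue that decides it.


Diagnosis: a summation factor — first-order, linear, moving coefficient β^{2} + 1: the discrete analogue of an integrating factor handles it.


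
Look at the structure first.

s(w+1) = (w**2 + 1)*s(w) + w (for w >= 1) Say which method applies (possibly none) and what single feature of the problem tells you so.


Method: a summation factor — one-term recursion with variable weight w**2 + 1 is solved by product normalization, not by root-finding.


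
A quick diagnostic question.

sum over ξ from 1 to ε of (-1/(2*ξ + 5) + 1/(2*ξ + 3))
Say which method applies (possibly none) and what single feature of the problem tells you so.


Verdict: telescoping — difference-of-shifts structure (each term adds 1/(2*ξ + 3), then subtracts its one-index-advanced value, which the following term adds back) leaves only the first and last pieces standing.


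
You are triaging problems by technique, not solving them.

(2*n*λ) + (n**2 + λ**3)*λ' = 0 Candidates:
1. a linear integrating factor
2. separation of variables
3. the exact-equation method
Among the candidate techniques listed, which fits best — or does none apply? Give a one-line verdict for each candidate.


Best approach: the exact-equation method — the cross partial derivatives of 2*n*λ and n**2 + λ**3 agree, so the left side is the total differential of one potential in n and λ.
- a linear integrating factor: a nonlinear term in the unknown puts this outside the integrating-factor template.
- separation of variables — the two dependences are entangled, not a clean product of one-variable pieces.
- the exact-equation method: a fit — the right tool for this form.


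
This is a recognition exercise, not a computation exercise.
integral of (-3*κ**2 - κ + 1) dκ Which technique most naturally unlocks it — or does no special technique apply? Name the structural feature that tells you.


Diagnosis: no special technique — the integrand is a sum of constant multiples of powers of κ — integrate term by term.


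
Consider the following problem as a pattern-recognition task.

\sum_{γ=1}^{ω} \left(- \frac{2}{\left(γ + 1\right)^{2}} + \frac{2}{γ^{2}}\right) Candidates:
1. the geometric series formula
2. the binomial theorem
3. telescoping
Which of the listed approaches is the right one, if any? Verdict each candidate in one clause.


Diagnosis: telescoping — consecutive terms evaluate one function at adjacent indices (\frac{2}{γ^{2}} is its current value): one term's tail is the next term's head, so the chain collapses.
- the geometric series formula: the term-to-term ratio drifts with the index — the one thing the geometric formula cannot absorb.
- the binomial theorem: there is no sum-raised-to-a-power identity hiding in these terms.
- telescoping — yes, a natural case for it.


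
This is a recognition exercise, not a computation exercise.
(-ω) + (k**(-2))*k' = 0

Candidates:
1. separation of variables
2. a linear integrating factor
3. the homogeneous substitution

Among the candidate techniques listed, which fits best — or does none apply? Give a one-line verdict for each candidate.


Best approach: separation of variables — solved for the derivative, the right side splits multiplicatively into a function of each variable alone — divide and integrate each side.
- separation of variables: applies; the problem has the shape this method handles.
- a linear integrating factor: the unknown enters nonlinearly (through a power, a denominator, or a transcendental function), which the linear integrating-factor recipe cannot absorb as-is — any repair would come from a preliminary substitution, not the factor.
- the homogeneous substitution — rescaling both variables together changes the slope, so no ratio substitution collapses it.


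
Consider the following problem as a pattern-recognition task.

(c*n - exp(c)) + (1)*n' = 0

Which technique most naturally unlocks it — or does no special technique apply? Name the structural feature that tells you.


Method: a linear integrating factor — arrange it as n' + c·n = (the forcing term) and the integrating factor does the rest.


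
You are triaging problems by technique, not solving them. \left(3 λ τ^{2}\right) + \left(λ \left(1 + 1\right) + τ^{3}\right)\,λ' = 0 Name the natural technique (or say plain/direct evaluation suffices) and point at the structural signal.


Best approach: the exact-equation method — equality of cross partials is the green light — assemble the potential function term by term.


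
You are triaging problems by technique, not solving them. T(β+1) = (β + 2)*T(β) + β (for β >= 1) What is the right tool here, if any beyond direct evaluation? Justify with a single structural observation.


Verdict: a summation factor — first-order, linear, moving coefficient β + 2: the discrete analogue of an integrating factor handles it.


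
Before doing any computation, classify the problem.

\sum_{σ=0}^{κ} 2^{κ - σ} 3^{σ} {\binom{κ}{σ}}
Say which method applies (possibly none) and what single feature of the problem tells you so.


Diagnosis: the binomial theorem — the summand is term σ of a binomial expansion in 3 and 2; the whole sum is a single power.


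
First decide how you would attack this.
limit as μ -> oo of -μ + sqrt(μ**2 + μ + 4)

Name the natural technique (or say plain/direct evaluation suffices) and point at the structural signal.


Technique: conjugate multiplication — divergence minus divergence hides a finite answer — expose it by pairing sqrt(μ**2 + μ + 4) - μ with its conjugate.


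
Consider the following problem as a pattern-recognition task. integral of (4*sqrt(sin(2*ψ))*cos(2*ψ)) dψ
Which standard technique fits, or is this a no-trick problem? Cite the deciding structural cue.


Diagnosis: u-substitution — read it as f(sin(2*ψ)) times a constant multiple of d(sin(2*ψ)): one substitution, u = sin(2*ψ), finishes it.


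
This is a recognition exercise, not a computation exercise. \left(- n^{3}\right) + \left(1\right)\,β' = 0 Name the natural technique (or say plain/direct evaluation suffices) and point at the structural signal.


Diagnosis: no special technique — solved for the derivative, no β appears — this is antidifferentiation in n wearing ODE clothing.


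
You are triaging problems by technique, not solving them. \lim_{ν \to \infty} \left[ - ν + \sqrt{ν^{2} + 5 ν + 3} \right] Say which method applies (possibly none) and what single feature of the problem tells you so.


Method: conjugate multiplication — the ∞ − ∞ radical form is the exact trigger for the conjugate maneuver.


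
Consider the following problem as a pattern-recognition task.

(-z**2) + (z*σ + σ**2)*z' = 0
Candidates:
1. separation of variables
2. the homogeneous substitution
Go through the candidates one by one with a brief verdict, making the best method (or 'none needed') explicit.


Technique: the homogeneous substitution — the slope's numerator and denominator have matching total degree, so it depends only on z/σ and the ratio substitution collapses it. A Bernoulli substitution after rearrangement (possibly exchanging dependent and independent variable) is a fair alternative; the homogeneous route works on the equation as it stands.
- separation of variables: no division isolates the independent variable from the unknown.
- the homogeneous substitution — applies; the problem has the shape this method handles.


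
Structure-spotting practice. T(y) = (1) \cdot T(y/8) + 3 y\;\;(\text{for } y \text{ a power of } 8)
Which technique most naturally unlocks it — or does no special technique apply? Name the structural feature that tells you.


Method: the master substitution — treat m = log base 8 of y as the new clock: one recursion step advances m by one while y scales by 8.


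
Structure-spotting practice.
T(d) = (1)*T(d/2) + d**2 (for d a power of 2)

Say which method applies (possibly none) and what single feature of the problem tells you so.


Technique: the master substitution — the argument contracts 2-fold per step: reindex d exponentially and solve the linear recurrence in the new index.


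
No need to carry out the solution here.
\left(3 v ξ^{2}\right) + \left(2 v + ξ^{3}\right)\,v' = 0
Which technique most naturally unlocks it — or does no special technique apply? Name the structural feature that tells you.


Diagnosis: the exact-equation method — take the mixed partials of 3 v ξ^{2} and 2 v + ξ^{3}: they are equal, which certifies an exact differential.


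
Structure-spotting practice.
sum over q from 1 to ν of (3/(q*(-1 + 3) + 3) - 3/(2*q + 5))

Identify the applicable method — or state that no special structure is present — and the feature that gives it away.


Technique: telescoping — a difference of consecutive values of one function (3/(q*(-1 + 3) + 3) at one index and the next) — telescoping by construction.


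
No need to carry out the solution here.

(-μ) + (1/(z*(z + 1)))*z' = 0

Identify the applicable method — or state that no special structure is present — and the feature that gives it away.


Technique: separation of variables — separating collects all z-dependence with the derivative and leaves all μ-dependence opposite: variables separate. A Bernoulli substitution applies to this equation as given; separation takes the same equation in its displayed form.


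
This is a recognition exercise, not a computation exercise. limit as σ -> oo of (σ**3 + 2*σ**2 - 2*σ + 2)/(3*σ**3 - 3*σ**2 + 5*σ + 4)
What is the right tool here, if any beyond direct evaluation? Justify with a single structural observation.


Method: dominant-term comparison — at large σ only the top-degree terms survive; compare the leading terms and the limit falls out. As a single quotient, the ∞/∞ shape would yield to repeated differentiation as well — the growth comparison gets there in one look.


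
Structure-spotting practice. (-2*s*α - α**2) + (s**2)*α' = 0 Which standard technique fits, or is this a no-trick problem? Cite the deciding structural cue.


Diagnosis: the homogeneous substitution — the slope's numerator and denominator have matching total degree, so it depends only on α/s and the ratio substitution collapses it. Rearranged, this also fits the Bernoulli template directly; the homogeneous substitution reads the structure without the rearrangement.


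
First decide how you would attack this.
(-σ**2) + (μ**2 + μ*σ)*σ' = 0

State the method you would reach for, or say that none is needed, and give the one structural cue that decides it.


Best approach: the homogeneous substitution — solved for the derivative, the right side is unchanged under scaling μ and σ together — it depends only on the ratio σ/μ, so substitute a single ratio variable. A Bernoulli-style rewrite — possibly after exchanging which variable is treated as dependent — would work as well; the homogeneous substitution is the more immediate reading here.


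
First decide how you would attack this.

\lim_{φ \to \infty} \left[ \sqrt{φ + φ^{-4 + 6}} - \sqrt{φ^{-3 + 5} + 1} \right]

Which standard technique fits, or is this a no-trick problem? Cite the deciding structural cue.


Best approach: conjugate multiplication — turning the difference into a conjugate-rationalized ratio makes the limit readable.


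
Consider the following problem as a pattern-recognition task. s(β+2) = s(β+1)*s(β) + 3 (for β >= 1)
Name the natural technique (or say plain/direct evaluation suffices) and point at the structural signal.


Diagnosis: no special technique — the map from one term to the next is curved, not linear, so linear closed-form machinery does not attach.


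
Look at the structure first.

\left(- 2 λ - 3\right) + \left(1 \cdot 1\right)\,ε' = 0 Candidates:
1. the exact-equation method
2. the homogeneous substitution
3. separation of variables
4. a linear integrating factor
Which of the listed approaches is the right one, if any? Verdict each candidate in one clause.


Method: no special technique — solved for the derivative, ε never appears on the right — this is a direct integration in λ, not a differential-equations problem at heart.
- the exact-equation method — with the unknown absent from both coefficients, the cross-partial test holds emptily — nothing for the exact method to work on.
- the homogeneous substitution: the ratio substitution does not collapse this equation.
- separation of variables: with no unknown in the slope, separating variables is a formality — the equation integrates directly.
- a linear integrating factor: the linear template holds only trivially here (the unknown is absent, so the coefficient is zero) — the method is not the natural label.


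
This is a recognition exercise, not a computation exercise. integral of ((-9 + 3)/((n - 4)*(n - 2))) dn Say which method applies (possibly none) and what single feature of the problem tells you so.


Method: partial fractions — the bottom factors while the top stays lower-degree — split into simple fractions and integrate piece by piece.


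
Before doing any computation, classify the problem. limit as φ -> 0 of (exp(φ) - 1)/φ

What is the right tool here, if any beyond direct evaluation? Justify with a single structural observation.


Diagnosis: l'Hôpital's rule (0/0) — both numerator and denominator vanish at 0: the genuine 0/0 indeterminate that l'Hôpital exists for. The standard small-argument limits would also carry it; the rule is the systematic route.


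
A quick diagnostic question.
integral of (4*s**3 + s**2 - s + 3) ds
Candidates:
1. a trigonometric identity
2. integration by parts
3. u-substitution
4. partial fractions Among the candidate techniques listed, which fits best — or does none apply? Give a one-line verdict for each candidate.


Best approach: no special technique — every term is a constant multiple of a power of s; term-wise power-rule integration needs no preliminary transformation.
- a trigonometric identity — no sine or cosine appears, so there is nothing for a trigonometric identity to act on.
- integration by parts: splitting off a factor buys nothing — the integrand integrates directly without parts.
- u-substitution: any workable substitution here is cosmetic — the integrand is already in directly integrable form.
- partial fractions: the expression is not a ratio of polynomials that decomposes further.


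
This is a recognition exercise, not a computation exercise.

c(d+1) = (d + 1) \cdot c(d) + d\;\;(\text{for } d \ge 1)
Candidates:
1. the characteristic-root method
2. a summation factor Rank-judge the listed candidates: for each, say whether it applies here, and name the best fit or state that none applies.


Technique: a summation factor — with the index-dependent coefficient d + 1, dividing by the cumulative product turns the left side into a pure difference.
- the characteristic-root method: the coefficients change with the index, which the root method cannot absorb.
- a summation factor — a fit — the right tool for this form.


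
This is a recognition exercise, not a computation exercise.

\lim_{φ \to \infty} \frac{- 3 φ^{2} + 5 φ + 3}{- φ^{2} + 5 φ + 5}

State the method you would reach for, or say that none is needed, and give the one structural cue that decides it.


Best approach: dominant-term comparison — as φ grows, only the highest-degree terms matter — compare leading terms and read the limit off. Viewed as a single quotient this is an ∞/∞ form — an at-infinity application of l'Hôpital's rule would also resolve it; comparing leading growth reads the answer without differentiating.


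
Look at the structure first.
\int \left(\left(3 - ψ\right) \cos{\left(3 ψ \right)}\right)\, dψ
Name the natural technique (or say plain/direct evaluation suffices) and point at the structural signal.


Diagnosis: integration by parts — differentiate 3 - ψ, integrate \cos{\left(3 ψ \right)}: each pass lowers the polynomial degree, so parts terminates.


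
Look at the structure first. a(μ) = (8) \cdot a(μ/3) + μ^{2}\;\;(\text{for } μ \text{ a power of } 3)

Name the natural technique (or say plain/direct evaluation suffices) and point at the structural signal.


Method: the master substitution — the argument contracts 3-fold per step: reindex μ exponentially and solve the linear recurrence in the new index.


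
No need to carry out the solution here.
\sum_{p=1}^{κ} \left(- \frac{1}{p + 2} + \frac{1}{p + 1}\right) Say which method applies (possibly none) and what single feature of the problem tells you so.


Verdict: telescoping — the summand is \frac{1}{p + 1} minus the same expression shifted by one, so consecutive terms cancel in pairs.


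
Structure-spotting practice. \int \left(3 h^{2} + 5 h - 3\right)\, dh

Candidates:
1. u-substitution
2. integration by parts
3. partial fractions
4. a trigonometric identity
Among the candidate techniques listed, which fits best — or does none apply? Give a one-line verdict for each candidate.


Diagnosis: no special technique — nothing composite, nothing rational, nothing trigonometric — each constant-multiple power of h integrates by the power rule alone.
- u-substitution: no substitution does more than relabel what direct integration already handles.
- integration by parts: parts would only shuffle a directly integrable integrand.
- partial fractions: the expression is not a ratio of polynomials that decomposes further.
- a trigonometric identity: no sine or cosine appears, so there is nothing for a trigonometric identity to act on.


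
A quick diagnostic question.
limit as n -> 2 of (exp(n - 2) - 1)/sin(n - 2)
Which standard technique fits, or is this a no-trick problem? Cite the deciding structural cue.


Best approach: l'Hôpital's rule (0/0) — both numerator and denominator vanish at 2: the genuine 0/0 indeterminate that l'Hôpital exists for. One could equally expand both pieces locally and compare leading terms; the rule does that in one stroke.


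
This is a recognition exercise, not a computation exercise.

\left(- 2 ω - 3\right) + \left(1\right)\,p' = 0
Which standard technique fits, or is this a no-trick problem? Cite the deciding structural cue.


Diagnosis: no special technique — solved for the derivative, no p appears — this is antidifferentiation in ω wearing ODE clothing.


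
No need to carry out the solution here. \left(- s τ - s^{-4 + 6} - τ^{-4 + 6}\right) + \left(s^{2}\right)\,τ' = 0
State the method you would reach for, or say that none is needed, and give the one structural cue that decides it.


Diagnosis: the homogeneous substitution — the slope is degree-zero homogeneous: the ratio substitution v = τ/s collapses it.


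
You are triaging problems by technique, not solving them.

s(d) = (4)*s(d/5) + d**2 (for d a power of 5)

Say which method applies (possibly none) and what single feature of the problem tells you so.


Method: the master substitution — divide-the-index recursion (d/5 inside the call) straightens out once the index is rewritten as 5^m.


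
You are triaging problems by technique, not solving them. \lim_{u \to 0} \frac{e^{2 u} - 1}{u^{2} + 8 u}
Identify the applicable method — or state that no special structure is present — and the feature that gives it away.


Method: l'Hôpital's rule (0/0) — the 0/0 form at 0 is the signature situation for l'Hôpital's rule. One could equally expand both pieces locally and compare leading terms; the rule does that in one stroke.


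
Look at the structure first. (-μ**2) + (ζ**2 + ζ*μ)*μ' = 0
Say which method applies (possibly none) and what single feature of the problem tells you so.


Verdict: the homogeneous substitution — the slope's numerator and denominator have matching total degree, so it depends only on μ/ζ and the ratio substitution collapses it. Rewriting — with the variables' roles exchanged where the shape demands it — would expose a Bernoulli structure too; the homogeneous substitution simply reads the degrees directly.


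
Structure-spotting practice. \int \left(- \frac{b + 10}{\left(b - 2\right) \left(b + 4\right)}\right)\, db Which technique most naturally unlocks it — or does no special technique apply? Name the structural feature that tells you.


Verdict: partial fractions — a proper rational integrand whose denominator splits into simpler factors — decompose into partial fractions first.


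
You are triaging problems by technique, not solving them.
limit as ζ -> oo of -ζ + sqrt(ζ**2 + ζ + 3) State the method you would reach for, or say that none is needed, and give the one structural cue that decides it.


Verdict: conjugate multiplication — neither sqrt(ζ**2 + ζ + 3) nor ζ converges alone, so rewrite their difference as a conjugate-rationalized quotient first.


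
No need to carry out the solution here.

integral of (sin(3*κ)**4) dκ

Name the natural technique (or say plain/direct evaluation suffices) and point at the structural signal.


Technique: a trigonometric identity — the even exponent on sin(3*κ)**4 signals one move: rewrite via cos of the doubled angle.


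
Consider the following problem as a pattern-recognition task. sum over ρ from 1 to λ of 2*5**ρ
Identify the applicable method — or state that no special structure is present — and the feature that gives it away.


Technique: the geometric series formula — each term is 5 times the previous one, so the geometric-series formula applies directly.


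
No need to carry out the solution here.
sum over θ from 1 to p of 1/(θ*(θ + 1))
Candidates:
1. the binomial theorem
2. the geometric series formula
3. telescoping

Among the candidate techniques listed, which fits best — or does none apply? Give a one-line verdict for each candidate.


Best approach: telescoping — one partial-fraction pass turns 1/(θ*(θ + 1)) into a shifted difference, and shifted differences telescope.
- the binomial theorem: there is no pair of bases whose matched powers would reassemble into a single binomial power.
- the geometric series formula: no single multiplier carries one term to the next throughout the sum.
- telescoping: applies; the problem has the shape this method handles.


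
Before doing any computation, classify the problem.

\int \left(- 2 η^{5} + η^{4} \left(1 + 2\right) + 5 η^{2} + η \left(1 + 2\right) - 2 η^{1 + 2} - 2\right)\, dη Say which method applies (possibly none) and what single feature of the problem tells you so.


Best approach: no special technique — a term-by-term power-rule job in η; no substitution or rearrangement earns its keep here.


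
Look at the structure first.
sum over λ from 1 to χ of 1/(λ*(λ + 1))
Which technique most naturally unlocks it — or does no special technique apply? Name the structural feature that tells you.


Technique: telescoping — integer-spaced poles in 1/(λ*(λ + 1)) are the telescoping signature in disguise.


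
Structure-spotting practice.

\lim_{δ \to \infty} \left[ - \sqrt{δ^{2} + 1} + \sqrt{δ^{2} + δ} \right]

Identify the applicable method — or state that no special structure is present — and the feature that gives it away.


Best approach: conjugate multiplication — two divergent pieces with a minus sign between them and a radical in the mix: rationalize \sqrt{δ^{2} + δ} - \sqrt{δ^{2} + 1} before any limit law applies.


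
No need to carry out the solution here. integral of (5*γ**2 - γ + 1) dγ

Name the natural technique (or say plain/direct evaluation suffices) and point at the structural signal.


Technique: no special technique — the integrand is a sum of constant multiples of powers of γ — integrate term by term.


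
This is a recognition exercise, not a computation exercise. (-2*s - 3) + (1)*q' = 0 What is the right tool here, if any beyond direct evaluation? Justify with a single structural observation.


Verdict: no special technique — with q absent the equation is not coupled at all: direct integration in s.


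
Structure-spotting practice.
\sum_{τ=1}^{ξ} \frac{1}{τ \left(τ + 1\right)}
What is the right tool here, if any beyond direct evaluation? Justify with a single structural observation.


Diagnosis: telescoping — poles of \frac{1}{τ \left(τ + 1\right)} differ by an integer, the telltale of a telescoping partial-fraction sum.


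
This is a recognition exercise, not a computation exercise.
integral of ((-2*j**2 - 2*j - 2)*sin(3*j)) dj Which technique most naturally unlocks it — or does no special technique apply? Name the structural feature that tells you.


Diagnosis: integration by parts — -2*j**2 - 2*j - 2 dies after finitely many derivatives while sin(3*j) cycles under integration — the tabular/parts setup.


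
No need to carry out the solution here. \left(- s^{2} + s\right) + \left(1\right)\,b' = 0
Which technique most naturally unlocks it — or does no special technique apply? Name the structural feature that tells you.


Technique: no special technique — the slope is a function of s alone, so integrate both sides directly.


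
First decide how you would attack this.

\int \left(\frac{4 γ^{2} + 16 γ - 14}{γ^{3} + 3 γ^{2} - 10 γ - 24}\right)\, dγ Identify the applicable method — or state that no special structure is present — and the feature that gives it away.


Method: partial fractions — the factorization of γ^{3} + 3 γ^{2} - 10 γ - 24 is the whole battle; after it, each term is a table integral.


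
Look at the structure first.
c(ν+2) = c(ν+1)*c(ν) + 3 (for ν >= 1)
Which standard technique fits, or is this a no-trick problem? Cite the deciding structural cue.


Verdict: no special technique — the update rule curves (it is not linear in the unknown sequence), so no superposition-based closed form attaches — iterate or study it directly.


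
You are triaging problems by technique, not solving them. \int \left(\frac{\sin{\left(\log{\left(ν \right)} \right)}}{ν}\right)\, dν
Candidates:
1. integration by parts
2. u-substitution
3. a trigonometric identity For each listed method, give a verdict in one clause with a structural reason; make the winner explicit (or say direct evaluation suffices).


Best approach: u-substitution — viewed as a product, the integrand is a composition evaluated at \log{\left(ν \right)} times (a constant multiple of) that inner expression's derivative, so u = \log{\left(ν \right)} makes it elementary.
- integration by parts — there is no nonconstant-polynomial-times-kernel split with an exp, sine, cosine (degree-1 argument), or logarithm partner.
- u-substitution: applicable, and directly so.
- a trigonometric identity — no identity rewrites this into an easier trigonometric form.


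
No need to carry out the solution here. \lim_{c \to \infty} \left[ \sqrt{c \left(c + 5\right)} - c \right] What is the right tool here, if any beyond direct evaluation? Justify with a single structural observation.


Diagnosis: conjugate multiplication — divergence minus divergence hides a finite answer — expose it by pairing \sqrt{c \left(c + 5\right)} - c with its conjugate.


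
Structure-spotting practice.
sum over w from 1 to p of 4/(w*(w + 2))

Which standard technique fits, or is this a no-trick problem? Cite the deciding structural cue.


Method: telescoping — after splitting 4/(w*(w + 2)) into partial fractions, the pieces are shifted copies of one function and cancel telescopically.


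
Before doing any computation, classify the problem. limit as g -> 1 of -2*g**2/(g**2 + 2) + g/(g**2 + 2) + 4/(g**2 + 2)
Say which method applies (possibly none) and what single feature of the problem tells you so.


Method: no special technique — the expression is continuous at 1 — substitute and evaluate; no indeterminate form appears.


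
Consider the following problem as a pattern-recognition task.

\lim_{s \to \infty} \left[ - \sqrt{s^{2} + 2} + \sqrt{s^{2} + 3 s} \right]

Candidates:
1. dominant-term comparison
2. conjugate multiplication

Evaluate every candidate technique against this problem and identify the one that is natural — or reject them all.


Technique: conjugate multiplication — the ∞ − ∞ radical form is the exact trigger for the conjugate maneuver.
- dominant-term comparison — this limit is not decided by comparing leading-term growth at infinity.
- conjugate multiplication: applies; the problem has the shape this method handles.


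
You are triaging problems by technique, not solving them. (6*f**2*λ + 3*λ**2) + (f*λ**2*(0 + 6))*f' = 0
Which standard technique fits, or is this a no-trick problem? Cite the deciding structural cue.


Technique: the exact-equation method — equality of cross partials is the green light — assemble the potential function term by term.


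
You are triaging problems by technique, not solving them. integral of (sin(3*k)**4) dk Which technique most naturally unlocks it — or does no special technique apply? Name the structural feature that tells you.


Verdict: a trigonometric identity — sin(3*k)**4 calls for power reduction: rewrite via double angles before any antiderivative is attempted.


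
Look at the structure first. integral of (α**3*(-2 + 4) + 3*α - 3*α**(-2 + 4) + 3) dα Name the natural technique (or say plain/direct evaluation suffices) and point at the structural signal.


Verdict: no special technique — every term is a constant multiple of a power of α; term-wise power-rule integration needs no preliminary transformation.


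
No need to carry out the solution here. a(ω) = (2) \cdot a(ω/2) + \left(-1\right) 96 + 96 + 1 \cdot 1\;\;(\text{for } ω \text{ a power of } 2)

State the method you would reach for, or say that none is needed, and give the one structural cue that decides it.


Verdict: the master substitution — the argument shrinks by the factor 2, so measure the index on a logarithmic scale and the recursion becomes a shift.


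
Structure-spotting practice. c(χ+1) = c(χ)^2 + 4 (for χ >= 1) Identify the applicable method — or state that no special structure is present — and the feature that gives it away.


Diagnosis: no special technique — nonlinear feedback in the recursion rules out every root- or factor-based technique.


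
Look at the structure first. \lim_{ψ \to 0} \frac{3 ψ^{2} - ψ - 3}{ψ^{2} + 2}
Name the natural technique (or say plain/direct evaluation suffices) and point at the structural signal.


Method: no special technique — the expression is continuous at 0 — substitute and evaluate; no indeterminate form appears.


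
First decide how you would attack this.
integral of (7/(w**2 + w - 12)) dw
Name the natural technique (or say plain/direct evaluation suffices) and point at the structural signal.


Diagnosis: partial fractions — each factor of w**2 + w - 12 owns one elementary piece of the integrand — separate them and integrate piecewise.


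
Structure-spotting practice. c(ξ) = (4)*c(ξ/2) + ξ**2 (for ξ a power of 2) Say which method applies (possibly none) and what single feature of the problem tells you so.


Verdict: the master substitution — the argument shrinks by the factor 2, so measure the index on a logarithmic scale and the recursion becomes a shift.


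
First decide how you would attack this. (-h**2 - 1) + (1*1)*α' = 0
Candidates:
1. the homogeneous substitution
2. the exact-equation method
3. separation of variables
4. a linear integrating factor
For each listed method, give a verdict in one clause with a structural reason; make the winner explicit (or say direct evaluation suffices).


Verdict: no special technique — the slope is a function of h alone, so integrate both sides directly.
- the homogeneous substitution — rescaling both variables together changes the slope, so no ratio substitution collapses it.
- the exact-equation method: no dependence on the unknown anywhere: exactness is a label without content here.
- separation of variables — separation is only trivially available — with the unknown absent from the slope this is a direct integration, not a separation problem.
- a linear integrating factor: the linear template holds only trivially here (the unknown is absent, so the coefficient is zero) — the method is not the natural label.


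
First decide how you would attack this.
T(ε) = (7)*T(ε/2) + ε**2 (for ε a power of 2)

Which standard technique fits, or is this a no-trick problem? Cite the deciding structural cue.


Method: the master substitution — the argument ε/2 divides the index by 2; the standard ε = 2^m substitution converts it to a constant-shift recurrence.
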